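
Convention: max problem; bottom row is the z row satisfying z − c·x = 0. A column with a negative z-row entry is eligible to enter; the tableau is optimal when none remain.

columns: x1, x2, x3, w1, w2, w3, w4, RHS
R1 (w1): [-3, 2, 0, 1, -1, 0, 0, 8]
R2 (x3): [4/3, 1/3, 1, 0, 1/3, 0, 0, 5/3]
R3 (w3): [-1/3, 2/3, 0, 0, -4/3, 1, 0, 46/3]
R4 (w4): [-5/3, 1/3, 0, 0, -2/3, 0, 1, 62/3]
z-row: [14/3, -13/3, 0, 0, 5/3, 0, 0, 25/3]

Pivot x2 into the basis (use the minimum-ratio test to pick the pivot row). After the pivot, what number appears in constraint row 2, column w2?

Ratio test on column x2 — row 1: 8/2 = 4; row 2: (5/3)/(1/3) = 5; row 3: (46/3)/(2/3) = 23; row 4: (62/3)/(1/3) = 62. Minimum is 4 at row 1 (w1 leaves); pivot element 2.
Divide row 1 by 2; eliminate column x2 from the other rows.
Row 2 update in column w2: 1/3 − (1/3)·(-1/2) = 1/2.

1/2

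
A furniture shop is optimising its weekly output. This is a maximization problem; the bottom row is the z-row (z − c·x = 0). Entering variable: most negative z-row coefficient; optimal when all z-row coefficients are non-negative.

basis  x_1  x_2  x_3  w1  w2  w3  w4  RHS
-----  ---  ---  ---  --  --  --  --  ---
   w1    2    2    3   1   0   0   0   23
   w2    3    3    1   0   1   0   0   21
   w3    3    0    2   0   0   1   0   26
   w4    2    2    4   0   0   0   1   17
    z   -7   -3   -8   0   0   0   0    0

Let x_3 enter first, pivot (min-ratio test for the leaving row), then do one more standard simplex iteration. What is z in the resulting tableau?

541/10

Ratio test on column x_3 — row 1: 23/3 = 23/3; row 2: 21/1 = 21; row 3: 26/2 = 13; row 4: 17/4 = 17/4. Minimum is 17/4 at row 4 (w4 leaves); pivot element 4.
Pivot on row 4; the z-row RHS becomes 0 − (-8)·(17/4) = 34.
Next entering variable (most negative z-row entry -3): x_1.
Ratio test on column x_1 — row 1: (41/4)/(1/2) = 41/2; row 2: (67/4)/(5/2) = 67/10; row 3: (35/2)/2 = 35/4; row 4: (17/4)/(1/2) = 17/2. Minimum is 67/10 at row 2 (w2 leaves); pivot element 5/2.
After the second pivot the z-row RHS is 34 − (-3)·(67/10) = 541/10.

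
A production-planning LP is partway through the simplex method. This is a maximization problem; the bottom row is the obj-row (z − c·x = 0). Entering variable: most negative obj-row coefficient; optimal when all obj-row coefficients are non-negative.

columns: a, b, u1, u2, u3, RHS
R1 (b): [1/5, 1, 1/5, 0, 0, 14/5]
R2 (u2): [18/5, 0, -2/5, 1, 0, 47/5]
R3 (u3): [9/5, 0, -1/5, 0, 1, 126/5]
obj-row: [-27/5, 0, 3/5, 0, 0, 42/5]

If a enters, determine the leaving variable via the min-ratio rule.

Column a entries and ratios — b: (14/5)/(1/5) = 14; u2: (47/5)/(18/5) = 47/18; u3: (126/5)/(9/5) = 14.
Smallest ratio is 47/18 in the row of u2, so u2 leaves.

u2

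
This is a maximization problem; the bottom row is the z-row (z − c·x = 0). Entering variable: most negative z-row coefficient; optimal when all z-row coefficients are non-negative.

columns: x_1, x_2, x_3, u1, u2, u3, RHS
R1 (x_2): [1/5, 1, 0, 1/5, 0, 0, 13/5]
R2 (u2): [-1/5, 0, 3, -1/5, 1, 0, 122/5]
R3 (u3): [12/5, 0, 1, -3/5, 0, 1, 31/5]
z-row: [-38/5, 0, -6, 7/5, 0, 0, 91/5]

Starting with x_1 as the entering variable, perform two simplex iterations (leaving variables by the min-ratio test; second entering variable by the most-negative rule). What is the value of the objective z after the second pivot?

Ratio test on column x_1 — row 1: (13/5)/(1/5) = 13; row 2: entry -1/5 ≤ 0; row 3: (31/5)/(12/5) = 31/12. Minimum is 31/12 at row 3 (u3 leaves); pivot element 12/5.
Pivot on row 3; the z-row RHS becomes 91/5 − (-38/5)·(31/12) = 227/6.
Next entering variable (most negative z-row entry -17/6): x_3.
Ratio test on column x_3 — row 1: entry -1/12 ≤ 0; row 2: (299/12)/(37/12) = 299/37; row 3: (31/12)/(5/12) = 31/5. Minimum is 31/5 at row 3 (x_1 leaves); pivot element 5/12.
After the second pivot the z-row RHS is 227/6 − (-17/6)·(31/5) = 277/5.

277/5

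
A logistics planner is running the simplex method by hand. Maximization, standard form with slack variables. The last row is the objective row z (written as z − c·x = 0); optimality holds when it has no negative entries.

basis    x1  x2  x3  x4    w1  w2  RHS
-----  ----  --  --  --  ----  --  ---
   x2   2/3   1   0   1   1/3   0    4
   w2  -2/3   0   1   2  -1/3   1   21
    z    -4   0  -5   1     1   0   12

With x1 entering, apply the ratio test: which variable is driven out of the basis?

Column x1 entries and ratios — x2: 4/(2/3) = 6; w2: -2/3 ≤ 0, skip.
Smallest ratio is 6 in the row of x2, so x2 leaves.

x2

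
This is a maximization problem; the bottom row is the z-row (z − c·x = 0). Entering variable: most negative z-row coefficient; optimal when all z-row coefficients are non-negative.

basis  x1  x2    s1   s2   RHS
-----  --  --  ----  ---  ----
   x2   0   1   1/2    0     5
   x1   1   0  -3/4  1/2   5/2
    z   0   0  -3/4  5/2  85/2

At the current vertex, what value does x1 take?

5/2

x1 is basic (row 2); its value is the RHS of that row, 5/2.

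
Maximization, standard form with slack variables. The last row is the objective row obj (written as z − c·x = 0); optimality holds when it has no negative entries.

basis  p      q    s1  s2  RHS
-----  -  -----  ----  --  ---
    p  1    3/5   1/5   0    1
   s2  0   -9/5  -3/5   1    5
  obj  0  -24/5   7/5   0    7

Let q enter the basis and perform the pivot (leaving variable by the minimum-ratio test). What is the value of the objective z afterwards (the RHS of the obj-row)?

15

Ratio test on column q — row 1: 1/(3/5) = 5/3; row 2: entry -9/5 ≤ 0. Minimum is 5/3 at row 1 (p leaves); pivot element 3/5.
Pivot on row 1; the obj-row RHS becomes 7 − (-24/5)·(5/3) = 15.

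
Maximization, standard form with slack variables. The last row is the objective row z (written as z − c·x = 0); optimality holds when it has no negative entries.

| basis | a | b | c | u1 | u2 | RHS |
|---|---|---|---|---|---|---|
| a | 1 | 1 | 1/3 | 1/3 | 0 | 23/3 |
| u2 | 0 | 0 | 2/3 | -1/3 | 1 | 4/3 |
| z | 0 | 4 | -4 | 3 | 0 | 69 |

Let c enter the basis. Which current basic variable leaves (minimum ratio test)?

Column c entries and ratios — a: (23/3)/(1/3) = 23; u2: (4/3)/(2/3) = 2.
Smallest ratio is 2 in the row of u2, so u2 leaves.

u2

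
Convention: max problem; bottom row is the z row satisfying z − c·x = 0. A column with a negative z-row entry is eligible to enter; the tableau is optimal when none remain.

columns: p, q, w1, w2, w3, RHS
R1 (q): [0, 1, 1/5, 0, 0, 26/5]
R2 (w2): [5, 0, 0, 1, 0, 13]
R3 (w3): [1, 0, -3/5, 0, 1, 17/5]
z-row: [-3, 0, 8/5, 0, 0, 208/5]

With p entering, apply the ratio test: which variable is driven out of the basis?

Column p entries and ratios — q: 0 ≤ 0, skip; w2: 13/5 = 13/5; w3: (17/5)/1 = 17/5.
Smallest ratio is 13/5 in the row of w2, so w2 leaves.

w2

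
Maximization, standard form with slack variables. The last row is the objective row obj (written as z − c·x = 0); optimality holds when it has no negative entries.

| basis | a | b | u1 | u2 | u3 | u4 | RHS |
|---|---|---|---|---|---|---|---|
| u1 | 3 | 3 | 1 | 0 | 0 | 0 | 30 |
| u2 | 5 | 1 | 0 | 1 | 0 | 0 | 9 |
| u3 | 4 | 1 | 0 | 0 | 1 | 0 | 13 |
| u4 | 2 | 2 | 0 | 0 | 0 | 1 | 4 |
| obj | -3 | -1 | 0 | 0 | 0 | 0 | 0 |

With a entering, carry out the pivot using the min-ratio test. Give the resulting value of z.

Ratio test on column a — row 1: 30/3 = 10; row 2: 9/5 = 9/5; row 3: 13/4 = 13/4; row 4: 4/2 = 2. Minimum is 9/5 at row 2 (u2 leaves); pivot element 5.
Pivot on row 2; the obj-row RHS becomes 0 − (-3)·(9/5) = 27/5.

27/5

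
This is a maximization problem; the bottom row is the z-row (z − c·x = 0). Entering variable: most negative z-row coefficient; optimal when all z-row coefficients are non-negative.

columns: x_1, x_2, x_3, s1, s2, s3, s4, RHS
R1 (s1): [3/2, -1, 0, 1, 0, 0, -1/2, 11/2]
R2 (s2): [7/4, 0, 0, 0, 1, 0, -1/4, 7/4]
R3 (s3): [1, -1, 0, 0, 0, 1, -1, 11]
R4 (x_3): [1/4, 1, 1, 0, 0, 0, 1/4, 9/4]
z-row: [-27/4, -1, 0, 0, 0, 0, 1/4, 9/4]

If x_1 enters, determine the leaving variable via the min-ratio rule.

Column x_1 entries and ratios — s1: (11/2)/(3/2) = 11/3; s2: (7/4)/(7/4) = 1; s3: 11/1 = 11; x_3: (9/4)/(1/4) = 9.
Smallest ratio is 1 in the row of s2, so s2 leaves.

s2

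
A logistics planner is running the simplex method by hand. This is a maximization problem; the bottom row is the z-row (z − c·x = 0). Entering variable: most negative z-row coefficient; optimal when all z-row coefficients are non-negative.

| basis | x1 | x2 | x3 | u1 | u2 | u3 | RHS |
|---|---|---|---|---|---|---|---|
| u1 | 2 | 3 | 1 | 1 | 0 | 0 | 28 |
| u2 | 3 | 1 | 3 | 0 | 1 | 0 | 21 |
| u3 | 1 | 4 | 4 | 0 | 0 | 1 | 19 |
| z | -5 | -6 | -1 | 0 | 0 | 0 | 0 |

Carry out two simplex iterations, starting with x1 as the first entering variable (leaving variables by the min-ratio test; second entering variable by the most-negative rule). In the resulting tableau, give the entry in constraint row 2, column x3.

Ratio test on column x1 — row 1: 28/2 = 14; row 2: 21/3 = 7; row 3: 19/1 = 19. Minimum is 7 at row 2 (u2 leaves); pivot element 3.
Divide row 2 by 3; eliminate column x1 from the other rows.
Second iteration: most negative z-row entry is -13/3 in column x2, so x2 enters.
Ratio test on column x2 — row 1: 14/(7/3) = 6; row 2: 7/(1/3) = 21; row 3: 12/(11/3) = 36/11. Minimum is 36/11 at row 3 (u3 leaves); pivot element 11/3.
Divide row 3 by 11/3; eliminate column x2 from the other rows.
After both pivots, the entry at constraint row 2, column x3 is 8/11.

8/11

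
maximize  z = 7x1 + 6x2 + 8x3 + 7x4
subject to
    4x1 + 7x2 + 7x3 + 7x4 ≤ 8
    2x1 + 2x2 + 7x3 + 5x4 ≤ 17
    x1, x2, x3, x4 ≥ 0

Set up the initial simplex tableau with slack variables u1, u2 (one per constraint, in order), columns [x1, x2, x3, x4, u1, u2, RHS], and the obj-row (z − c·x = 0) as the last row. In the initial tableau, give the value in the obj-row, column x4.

The obj-row carries the negated objective coefficients: the x4 entry is -7.

-7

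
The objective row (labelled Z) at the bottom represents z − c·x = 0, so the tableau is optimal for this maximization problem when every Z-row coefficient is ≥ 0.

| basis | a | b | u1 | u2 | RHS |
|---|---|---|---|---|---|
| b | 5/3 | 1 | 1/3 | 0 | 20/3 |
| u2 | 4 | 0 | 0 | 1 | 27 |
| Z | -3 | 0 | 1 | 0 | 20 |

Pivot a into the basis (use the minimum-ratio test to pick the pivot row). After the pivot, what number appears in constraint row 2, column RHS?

Ratio test on column a — row 1: (20/3)/(5/3) = 4; row 2: 27/4 = 27/4. Minimum is 4 at row 1 (b leaves); pivot element 5/3.
Divide row 1 by 5/3; eliminate column a from the other rows.
Row 2 update in column RHS: 27 − 4·4 = 11.

11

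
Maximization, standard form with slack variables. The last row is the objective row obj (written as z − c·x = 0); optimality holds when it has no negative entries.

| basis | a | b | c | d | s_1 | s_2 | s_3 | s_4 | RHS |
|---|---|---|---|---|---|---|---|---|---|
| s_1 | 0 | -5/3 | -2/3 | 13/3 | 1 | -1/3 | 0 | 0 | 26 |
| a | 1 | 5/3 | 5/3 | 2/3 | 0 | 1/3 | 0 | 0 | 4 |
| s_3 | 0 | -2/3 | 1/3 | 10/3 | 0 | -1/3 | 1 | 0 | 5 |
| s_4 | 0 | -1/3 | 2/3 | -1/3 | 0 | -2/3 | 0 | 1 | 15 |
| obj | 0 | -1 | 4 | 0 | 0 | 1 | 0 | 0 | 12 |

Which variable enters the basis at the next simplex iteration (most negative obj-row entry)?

Negative obj-row entries: b: -1.
The most negative is -1 in column b, so b enters.

b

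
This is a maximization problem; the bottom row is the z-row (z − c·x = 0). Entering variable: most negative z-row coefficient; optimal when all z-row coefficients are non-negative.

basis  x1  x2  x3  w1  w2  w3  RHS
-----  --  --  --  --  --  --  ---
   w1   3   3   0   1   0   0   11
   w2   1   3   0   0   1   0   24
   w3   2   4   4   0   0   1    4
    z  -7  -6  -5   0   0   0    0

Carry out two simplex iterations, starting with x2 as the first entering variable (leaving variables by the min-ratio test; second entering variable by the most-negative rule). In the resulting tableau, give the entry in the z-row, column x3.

9

Ratio test on column x2 — row 1: 11/3 = 11/3; row 2: 24/3 = 8; row 3: 4/4 = 1. Minimum is 1 at row 3 (w3 leaves); pivot element 4.
Divide row 3 by 4; eliminate column x2 from the other rows.
Second iteration: most negative z-row entry is -4 in column x1, so x1 enters.
Ratio test on column x1 — row 1: 8/(3/2) = 16/3; row 2: entry -1/2 ≤ 0; row 3: 1/(1/2) = 2. Minimum is 2 at row 3 (x2 leaves); pivot element 1/2.
Divide row 3 by 1/2; eliminate column x1 from the other rows.
After both pivots, the entry at the z-row, column x3 is 9.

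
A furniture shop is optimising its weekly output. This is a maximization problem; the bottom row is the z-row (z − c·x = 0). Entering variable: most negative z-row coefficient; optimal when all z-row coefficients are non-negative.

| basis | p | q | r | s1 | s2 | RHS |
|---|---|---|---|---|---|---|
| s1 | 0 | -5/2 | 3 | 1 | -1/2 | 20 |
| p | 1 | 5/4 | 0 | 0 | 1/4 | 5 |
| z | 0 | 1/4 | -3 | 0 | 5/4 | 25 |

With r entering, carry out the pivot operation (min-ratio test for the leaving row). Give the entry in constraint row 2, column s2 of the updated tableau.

Ratio test on column r — row 1: 20/3 = 20/3; row 2: entry 0 ≤ 0. Minimum is 20/3 at row 1 (s1 leaves); pivot element 3.
Divide row 1 by 3; eliminate column r from the other rows.
Row 2 update in column s2: 1/4 − 0·(-1/6) = 1/4.

1/4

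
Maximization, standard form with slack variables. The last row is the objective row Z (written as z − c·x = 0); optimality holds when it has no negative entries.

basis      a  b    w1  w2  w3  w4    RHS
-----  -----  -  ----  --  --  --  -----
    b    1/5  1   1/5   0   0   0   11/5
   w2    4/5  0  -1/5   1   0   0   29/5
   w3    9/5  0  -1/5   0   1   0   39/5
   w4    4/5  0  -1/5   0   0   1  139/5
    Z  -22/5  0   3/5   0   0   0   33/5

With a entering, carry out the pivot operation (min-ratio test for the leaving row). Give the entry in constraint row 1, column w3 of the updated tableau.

Ratio test on column a — row 1: (11/5)/(1/5) = 11; row 2: (29/5)/(4/5) = 29/4; row 3: (39/5)/(9/5) = 13/3; row 4: (139/5)/(4/5) = 139/4. Minimum is 13/3 at row 3 (w3 leaves); pivot element 9/5.
Divide row 3 by 9/5; eliminate column a from the other rows.
Row 1 update in column w3: 0 − (1/5)·(5/9) = -1/9.

-1/9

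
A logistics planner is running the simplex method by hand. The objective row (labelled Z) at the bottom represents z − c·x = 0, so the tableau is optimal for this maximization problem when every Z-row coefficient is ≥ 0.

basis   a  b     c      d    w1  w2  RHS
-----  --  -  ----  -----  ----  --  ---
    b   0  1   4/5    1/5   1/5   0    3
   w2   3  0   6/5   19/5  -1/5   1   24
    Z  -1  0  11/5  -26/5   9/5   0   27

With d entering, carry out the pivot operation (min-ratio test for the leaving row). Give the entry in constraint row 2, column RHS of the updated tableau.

120/19

Ratio test on column d — row 1: 3/(1/5) = 15; row 2: 24/(19/5) = 120/19. Minimum is 120/19 at row 2 (w2 leaves); pivot element 19/5.
Divide row 2 by 19/5; eliminate column d from the other rows.
In the new row 2, the RHS entry is the old entry divided by the pivot: 24/(19/5) = 120/19.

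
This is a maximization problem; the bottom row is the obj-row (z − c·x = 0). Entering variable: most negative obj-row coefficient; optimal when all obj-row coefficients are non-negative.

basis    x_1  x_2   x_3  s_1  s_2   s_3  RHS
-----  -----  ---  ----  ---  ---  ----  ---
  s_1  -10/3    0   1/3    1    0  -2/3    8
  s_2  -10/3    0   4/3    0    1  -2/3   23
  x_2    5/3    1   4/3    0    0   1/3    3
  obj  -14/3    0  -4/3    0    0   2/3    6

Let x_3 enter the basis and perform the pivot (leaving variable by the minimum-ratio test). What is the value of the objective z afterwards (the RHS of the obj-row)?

9

Ratio test on column x_3 — row 1: 8/(1/3) = 24; row 2: 23/(4/3) = 69/4; row 3: 3/(4/3) = 9/4. Minimum is 9/4 at row 3 (x_2 leaves); pivot element 4/3.
Pivot on row 3; the obj-row RHS becomes 6 − (-4/3)·(9/4) = 9.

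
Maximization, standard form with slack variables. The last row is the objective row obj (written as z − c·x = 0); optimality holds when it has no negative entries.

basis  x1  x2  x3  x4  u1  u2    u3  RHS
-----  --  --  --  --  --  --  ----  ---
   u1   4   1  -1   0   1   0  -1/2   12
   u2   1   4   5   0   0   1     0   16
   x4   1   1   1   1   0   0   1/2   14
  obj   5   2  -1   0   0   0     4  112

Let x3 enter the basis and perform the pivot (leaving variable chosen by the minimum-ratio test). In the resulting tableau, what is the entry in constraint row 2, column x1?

1/5

Ratio test on column x3 — row 1: entry -1 ≤ 0; row 2: 16/5 = 16/5; row 3: 14/1 = 14. Minimum is 16/5 at row 2 (u2 leaves); pivot element 5.
Divide row 2 by 5; eliminate column x3 from the other rows.
In the new row 2, the x1 entry is the old entry divided by the pivot: 1/5 = 1/5.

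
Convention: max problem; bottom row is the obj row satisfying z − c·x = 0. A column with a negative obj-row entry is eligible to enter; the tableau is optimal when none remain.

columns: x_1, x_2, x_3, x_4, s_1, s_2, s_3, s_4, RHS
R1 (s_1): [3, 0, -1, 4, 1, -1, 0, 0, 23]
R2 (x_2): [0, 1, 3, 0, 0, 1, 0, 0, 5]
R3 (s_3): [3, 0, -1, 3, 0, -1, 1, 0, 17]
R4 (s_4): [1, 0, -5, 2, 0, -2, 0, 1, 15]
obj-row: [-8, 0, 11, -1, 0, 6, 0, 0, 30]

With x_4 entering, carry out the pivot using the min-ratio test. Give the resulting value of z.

107/3

Ratio test on column x_4 — row 1: 23/4 = 23/4; row 2: entry 0 ≤ 0; row 3: 17/3 = 17/3; row 4: 15/2 = 15/2. Minimum is 17/3 at row 3 (s_3 leaves); pivot element 3.
Pivot on row 3; the obj-row RHS becomes 30 − (-1)·(17/3) = 107/3.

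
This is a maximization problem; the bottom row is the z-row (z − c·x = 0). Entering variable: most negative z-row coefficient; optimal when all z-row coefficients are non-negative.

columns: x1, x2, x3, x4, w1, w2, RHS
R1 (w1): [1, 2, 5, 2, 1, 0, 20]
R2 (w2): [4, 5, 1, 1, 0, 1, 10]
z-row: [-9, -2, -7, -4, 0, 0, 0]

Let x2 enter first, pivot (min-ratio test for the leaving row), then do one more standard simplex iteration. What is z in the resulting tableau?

45/2

Ratio test on column x2 — row 1: 20/2 = 10; row 2: 10/5 = 2. Minimum is 2 at row 2 (w2 leaves); pivot element 5.
Pivot on row 2; the z-row RHS becomes 0 − (-2)·2 = 4.
Next entering variable (most negative z-row entry -37/5): x1.
Ratio test on column x1 — row 1: entry -3/5 ≤ 0; row 2: 2/(4/5) = 5/2. Minimum is 5/2 at row 2 (x2 leaves); pivot element 4/5.
After the second pivot the z-row RHS is 4 − (-37/5)·(5/2) = 45/2.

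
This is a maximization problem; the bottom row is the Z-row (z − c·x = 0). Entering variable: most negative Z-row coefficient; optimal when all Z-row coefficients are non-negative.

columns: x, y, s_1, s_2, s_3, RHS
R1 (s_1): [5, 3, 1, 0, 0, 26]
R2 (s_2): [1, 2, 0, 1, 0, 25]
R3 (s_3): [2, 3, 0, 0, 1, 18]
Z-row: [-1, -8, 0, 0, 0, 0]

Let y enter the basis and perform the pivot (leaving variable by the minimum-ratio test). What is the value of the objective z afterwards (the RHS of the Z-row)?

Ratio test on column y — row 1: 26/3 = 26/3; row 2: 25/2 = 25/2; row 3: 18/3 = 6. Minimum is 6 at row 3 (s_3 leaves); pivot element 3.
Pivot on row 3; the Z-row RHS becomes 0 − (-8)·6 = 48.

48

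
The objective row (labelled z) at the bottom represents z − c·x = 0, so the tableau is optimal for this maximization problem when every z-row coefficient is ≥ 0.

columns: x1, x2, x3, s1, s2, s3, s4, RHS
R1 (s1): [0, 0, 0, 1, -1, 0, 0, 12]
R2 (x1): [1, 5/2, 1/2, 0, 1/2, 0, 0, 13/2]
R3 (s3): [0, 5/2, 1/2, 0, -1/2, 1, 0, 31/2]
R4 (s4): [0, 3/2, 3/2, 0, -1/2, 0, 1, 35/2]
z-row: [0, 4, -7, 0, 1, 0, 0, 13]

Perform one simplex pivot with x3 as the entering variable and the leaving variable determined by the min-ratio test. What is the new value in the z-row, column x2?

Ratio test on column x3 — row 1: entry 0 ≤ 0; row 2: (13/2)/(1/2) = 13; row 3: (31/2)/(1/2) = 31; row 4: (35/2)/(3/2) = 35/3. Minimum is 35/3 at row 4 (s4 leaves); pivot element 3/2.
Divide row 4 by 3/2; eliminate column x3 from the other rows.
z-row update in column x2: 4 − (-7)·1 = 11.

11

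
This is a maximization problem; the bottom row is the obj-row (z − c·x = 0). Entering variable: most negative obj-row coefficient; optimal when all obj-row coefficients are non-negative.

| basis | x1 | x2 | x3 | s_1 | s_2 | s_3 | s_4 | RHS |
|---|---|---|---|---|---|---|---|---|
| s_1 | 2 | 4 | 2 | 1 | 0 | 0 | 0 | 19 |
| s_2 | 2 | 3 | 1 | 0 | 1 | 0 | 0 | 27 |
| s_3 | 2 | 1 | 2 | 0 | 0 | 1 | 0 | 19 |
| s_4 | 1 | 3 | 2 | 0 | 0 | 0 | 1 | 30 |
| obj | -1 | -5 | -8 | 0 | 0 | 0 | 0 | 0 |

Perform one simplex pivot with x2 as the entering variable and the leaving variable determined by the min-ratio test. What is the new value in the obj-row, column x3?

Ratio test on column x2 — row 1: 19/4 = 19/4; row 2: 27/3 = 9; row 3: 19/1 = 19; row 4: 30/3 = 10. Minimum is 19/4 at row 1 (s_1 leaves); pivot element 4.
Divide row 1 by 4; eliminate column x2 from the other rows.
obj-row update in column x3: -8 − (-5)·(1/2) = -11/2.

-11/2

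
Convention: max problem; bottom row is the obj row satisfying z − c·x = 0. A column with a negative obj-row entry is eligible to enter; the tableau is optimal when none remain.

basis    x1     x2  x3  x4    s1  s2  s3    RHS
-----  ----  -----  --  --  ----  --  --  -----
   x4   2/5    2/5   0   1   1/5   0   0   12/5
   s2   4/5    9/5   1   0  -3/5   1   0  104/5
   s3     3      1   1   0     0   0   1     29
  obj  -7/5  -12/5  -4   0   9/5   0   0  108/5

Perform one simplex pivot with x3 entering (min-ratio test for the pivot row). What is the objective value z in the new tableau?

524/5

Ratio test on column x3 — row 1: entry 0 ≤ 0; row 2: (104/5)/1 = 104/5; row 3: 29/1 = 29. Minimum is 104/5 at row 2 (s2 leaves); pivot element 1.
Pivot on row 2; the obj-row RHS becomes 108/5 − (-4)·(104/5) = 524/5.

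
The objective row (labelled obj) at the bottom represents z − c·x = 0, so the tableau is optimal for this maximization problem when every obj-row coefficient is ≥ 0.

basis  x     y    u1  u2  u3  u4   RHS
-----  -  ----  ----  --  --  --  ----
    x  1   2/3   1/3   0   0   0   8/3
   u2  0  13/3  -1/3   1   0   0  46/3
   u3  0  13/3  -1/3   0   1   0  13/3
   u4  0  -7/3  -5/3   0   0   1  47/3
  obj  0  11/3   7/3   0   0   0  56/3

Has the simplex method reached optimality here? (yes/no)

Every obj-row coefficient is ≥ 0, so the tableau is optimal.

yes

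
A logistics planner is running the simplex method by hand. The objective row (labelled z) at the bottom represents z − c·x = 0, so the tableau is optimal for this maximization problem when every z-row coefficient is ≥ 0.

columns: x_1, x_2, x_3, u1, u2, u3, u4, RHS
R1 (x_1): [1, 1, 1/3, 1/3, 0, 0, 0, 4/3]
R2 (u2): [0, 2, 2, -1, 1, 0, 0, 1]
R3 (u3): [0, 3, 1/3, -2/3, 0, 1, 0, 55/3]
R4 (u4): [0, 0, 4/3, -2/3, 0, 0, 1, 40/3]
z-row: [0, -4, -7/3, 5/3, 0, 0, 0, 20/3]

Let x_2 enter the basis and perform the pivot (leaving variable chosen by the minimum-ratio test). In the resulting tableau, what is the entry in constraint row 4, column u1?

-2/3

Ratio test on column x_2 — row 1: (4/3)/1 = 4/3; row 2: 1/2 = 1/2; row 3: (55/3)/3 = 55/9; row 4: entry 0 ≤ 0. Minimum is 1/2 at row 2 (u2 leaves); pivot element 2.
Divide row 2 by 2; eliminate column x_2 from the other rows.
Row 4 update in column u1: -2/3 − 0·(-1/2) = -2/3.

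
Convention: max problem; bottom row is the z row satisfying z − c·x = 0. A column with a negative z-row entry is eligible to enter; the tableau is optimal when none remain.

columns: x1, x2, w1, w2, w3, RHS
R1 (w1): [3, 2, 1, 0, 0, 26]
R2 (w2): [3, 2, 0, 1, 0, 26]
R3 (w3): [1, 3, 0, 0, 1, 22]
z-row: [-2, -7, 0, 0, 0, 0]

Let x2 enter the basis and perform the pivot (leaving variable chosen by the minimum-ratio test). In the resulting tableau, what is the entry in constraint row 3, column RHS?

Ratio test on column x2 — row 1: 26/2 = 13; row 2: 26/2 = 13; row 3: 22/3 = 22/3. Minimum is 22/3 at row 3 (w3 leaves); pivot element 3.
Divide row 3 by 3; eliminate column x2 from the other rows.
In the new row 3, the RHS entry is the old entry divided by the pivot: 22/3 = 22/3.

22/3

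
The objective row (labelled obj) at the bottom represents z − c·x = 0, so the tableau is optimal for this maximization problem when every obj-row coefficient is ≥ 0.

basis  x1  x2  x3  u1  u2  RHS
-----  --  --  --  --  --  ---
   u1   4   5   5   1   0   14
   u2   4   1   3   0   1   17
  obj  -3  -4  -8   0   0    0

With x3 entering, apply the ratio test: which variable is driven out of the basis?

Column x3 entries and ratios — u1: 14/5 = 14/5; u2: 17/3 = 17/3.
Smallest ratio is 14/5 in the row of u1, so u1 leaves.

u1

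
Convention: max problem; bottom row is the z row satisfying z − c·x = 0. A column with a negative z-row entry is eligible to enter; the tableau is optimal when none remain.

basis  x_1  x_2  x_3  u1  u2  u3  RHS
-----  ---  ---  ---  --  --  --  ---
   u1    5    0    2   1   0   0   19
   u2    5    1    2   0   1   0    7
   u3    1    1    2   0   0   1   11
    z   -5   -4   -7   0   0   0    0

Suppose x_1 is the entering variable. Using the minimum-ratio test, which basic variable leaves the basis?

Column x_1 entries and ratios — u1: 19/5 = 19/5; u2: 7/5 = 7/5; u3: 11/1 = 11.
Smallest ratio is 7/5 in the row of u2, so u2 leaves.

u2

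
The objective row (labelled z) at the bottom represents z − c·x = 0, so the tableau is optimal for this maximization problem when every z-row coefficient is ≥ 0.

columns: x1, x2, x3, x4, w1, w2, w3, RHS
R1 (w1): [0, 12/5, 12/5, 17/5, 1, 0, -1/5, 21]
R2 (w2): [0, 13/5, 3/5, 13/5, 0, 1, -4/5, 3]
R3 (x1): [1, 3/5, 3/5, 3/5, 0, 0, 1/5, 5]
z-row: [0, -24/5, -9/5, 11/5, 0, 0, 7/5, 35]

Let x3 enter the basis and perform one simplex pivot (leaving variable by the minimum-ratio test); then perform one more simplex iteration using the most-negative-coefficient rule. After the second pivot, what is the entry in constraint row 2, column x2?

Ratio test on column x3 — row 1: 21/(12/5) = 35/4; row 2: 3/(3/5) = 5; row 3: 5/(3/5) = 25/3. Minimum is 5 at row 2 (w2 leaves); pivot element 3/5.
Divide row 2 by 3/5; eliminate column x3 from the other rows.
Second iteration: most negative z-row entry is -1 in column w3, so w3 enters.
Ratio test on column w3 — row 1: 9/3 = 3; row 2: entry -4/3 ≤ 0; row 3: 2/1 = 2. Minimum is 2 at row 3 (x1 leaves); pivot element 1.
Divide row 3 by 1; eliminate column w3 from the other rows.
After both pivots, the entry at constraint row 2, column x2 is 5/3.

5/3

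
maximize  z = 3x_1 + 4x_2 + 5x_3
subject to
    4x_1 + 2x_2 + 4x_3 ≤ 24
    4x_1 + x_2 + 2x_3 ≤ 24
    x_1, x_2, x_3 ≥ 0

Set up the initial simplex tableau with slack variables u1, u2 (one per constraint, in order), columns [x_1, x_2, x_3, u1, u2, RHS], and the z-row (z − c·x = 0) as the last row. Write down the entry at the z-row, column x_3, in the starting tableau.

-5

The z-row carries the negated objective coefficients: the x_3 entry is -5.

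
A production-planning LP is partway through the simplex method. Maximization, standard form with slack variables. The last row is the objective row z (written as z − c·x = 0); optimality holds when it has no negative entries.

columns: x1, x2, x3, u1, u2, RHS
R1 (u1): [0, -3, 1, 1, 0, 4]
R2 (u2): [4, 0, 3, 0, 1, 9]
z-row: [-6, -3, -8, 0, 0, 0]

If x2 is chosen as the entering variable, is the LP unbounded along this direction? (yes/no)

Every constraint-row entry in column x2 is ≤ 0, so increasing x2 is unbounded.

yes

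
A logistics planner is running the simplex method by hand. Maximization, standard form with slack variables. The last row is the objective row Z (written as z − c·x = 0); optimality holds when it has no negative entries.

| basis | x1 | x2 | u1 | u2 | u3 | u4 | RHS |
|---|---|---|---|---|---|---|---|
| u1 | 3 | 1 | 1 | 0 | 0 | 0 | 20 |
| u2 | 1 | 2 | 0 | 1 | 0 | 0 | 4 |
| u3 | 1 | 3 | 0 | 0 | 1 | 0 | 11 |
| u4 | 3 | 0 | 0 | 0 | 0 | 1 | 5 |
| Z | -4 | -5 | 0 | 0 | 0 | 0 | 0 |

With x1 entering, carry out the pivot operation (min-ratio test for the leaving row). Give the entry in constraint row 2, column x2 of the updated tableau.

2

Ratio test on column x1 — row 1: 20/3 = 20/3; row 2: 4/1 = 4; row 3: 11/1 = 11; row 4: 5/3 = 5/3. Minimum is 5/3 at row 4 (u4 leaves); pivot element 3.
Divide row 4 by 3; eliminate column x1 from the other rows.
Row 2 update in column x2: 2 − 1·0 = 2.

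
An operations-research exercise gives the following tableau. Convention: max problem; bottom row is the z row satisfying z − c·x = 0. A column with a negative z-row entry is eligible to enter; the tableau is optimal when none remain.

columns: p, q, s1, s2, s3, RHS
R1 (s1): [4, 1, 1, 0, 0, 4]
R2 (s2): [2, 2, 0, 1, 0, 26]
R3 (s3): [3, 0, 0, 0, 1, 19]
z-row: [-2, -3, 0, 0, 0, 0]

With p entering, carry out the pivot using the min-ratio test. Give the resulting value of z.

Ratio test on column p — row 1: 4/4 = 1; row 2: 26/2 = 13; row 3: 19/3 = 19/3. Minimum is 1 at row 1 (s1 leaves); pivot element 4.
Pivot on row 1; the z-row RHS becomes 0 − (-2)·1 = 2.

2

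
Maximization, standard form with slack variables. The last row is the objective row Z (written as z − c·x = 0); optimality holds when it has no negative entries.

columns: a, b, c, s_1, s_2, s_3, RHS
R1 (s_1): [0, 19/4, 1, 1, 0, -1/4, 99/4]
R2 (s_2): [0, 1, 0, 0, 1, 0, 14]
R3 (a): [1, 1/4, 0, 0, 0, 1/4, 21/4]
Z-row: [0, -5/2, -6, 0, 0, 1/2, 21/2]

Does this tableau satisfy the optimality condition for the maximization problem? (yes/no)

The Z-row has a negative entry -6 in column c, so it is not optimal.

no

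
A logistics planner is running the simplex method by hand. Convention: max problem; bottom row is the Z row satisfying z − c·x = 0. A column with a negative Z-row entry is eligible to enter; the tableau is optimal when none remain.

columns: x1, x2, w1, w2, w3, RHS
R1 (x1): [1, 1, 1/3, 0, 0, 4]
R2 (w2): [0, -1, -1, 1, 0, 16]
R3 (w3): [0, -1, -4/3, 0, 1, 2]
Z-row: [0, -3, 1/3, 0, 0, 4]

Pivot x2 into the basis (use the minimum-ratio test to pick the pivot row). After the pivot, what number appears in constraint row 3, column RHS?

Ratio test on column x2 — row 1: 4/1 = 4; row 2: entry -1 ≤ 0; row 3: entry -1 ≤ 0. Minimum is 4 at row 1 (x1 leaves); pivot element 1.
Divide row 1 by 1; eliminate column x2 from the other rows.
Row 3 update in column RHS: 2 − (-1)·4 = 6.

6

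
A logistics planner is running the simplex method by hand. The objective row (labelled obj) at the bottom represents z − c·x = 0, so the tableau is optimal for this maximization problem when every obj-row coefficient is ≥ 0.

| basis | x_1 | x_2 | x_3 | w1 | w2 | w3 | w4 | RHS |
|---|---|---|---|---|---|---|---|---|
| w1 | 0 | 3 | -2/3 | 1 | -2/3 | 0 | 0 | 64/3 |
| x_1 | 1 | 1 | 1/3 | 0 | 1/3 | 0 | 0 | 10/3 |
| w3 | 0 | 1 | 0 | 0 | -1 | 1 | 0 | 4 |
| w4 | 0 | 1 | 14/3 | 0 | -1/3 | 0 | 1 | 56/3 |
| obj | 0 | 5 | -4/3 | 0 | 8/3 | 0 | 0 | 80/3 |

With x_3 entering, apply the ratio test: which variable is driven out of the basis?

w4

Column x_3 entries and ratios — w1: -2/3 ≤ 0, skip; x_1: (10/3)/(1/3) = 10; w3: 0 ≤ 0, skip; w4: (56/3)/(14/3) = 4.
Smallest ratio is 4 in the row of w4, so w4 leaves.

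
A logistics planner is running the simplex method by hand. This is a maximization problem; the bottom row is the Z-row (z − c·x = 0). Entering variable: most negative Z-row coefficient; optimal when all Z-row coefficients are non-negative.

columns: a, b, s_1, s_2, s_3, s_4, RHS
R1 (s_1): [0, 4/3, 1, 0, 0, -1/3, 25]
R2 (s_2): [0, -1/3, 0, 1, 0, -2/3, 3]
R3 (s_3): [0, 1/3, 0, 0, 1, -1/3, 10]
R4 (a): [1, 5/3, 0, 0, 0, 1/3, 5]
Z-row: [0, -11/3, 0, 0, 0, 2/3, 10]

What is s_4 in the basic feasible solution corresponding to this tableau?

s_4 is not in the basis, so in the current basic feasible solution s_4 = 0.

0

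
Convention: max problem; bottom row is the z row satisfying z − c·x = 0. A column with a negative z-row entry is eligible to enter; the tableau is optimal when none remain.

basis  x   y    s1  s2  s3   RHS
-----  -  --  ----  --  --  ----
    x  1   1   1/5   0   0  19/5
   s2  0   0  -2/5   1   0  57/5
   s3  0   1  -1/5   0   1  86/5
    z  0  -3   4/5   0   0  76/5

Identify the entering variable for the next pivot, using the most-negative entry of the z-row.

y

Negative z-row entries: y: -3.
The most negative is -3 in column y, so y enters.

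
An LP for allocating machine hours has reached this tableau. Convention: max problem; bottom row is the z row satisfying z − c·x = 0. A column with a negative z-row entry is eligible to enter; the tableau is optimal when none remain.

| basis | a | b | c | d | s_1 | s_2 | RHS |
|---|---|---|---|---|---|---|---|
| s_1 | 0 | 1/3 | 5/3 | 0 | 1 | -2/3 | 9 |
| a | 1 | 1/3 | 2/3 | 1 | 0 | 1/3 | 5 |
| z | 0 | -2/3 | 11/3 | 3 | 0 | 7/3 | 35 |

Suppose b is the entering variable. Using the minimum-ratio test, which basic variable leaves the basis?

a

Column b entries and ratios — s_1: 9/(1/3) = 27; a: 5/(1/3) = 15.
Smallest ratio is 15 in the row of a, so a leaves.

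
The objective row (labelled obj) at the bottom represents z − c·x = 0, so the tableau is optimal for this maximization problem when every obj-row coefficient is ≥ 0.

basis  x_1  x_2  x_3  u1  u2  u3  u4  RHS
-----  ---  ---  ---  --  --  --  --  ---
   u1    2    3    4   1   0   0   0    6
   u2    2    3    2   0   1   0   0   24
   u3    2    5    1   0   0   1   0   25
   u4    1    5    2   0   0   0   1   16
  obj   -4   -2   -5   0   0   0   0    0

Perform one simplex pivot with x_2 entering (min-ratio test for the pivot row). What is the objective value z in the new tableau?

Ratio test on column x_2 — row 1: 6/3 = 2; row 2: 24/3 = 8; row 3: 25/5 = 5; row 4: 16/5 = 16/5. Minimum is 2 at row 1 (u1 leaves); pivot element 3.
Pivot on row 1; the obj-row RHS becomes 0 − (-2)·2 = 4.

4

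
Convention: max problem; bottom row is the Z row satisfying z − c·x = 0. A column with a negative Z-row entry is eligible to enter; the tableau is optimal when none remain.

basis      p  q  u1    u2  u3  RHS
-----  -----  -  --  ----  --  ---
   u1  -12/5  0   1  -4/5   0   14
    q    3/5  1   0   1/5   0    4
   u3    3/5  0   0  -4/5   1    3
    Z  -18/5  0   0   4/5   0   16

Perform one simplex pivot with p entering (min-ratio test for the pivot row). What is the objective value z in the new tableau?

34

Ratio test on column p — row 1: entry -12/5 ≤ 0; row 2: 4/(3/5) = 20/3; row 3: 3/(3/5) = 5. Minimum is 5 at row 3 (u3 leaves); pivot element 3/5.
Pivot on row 3; the Z-row RHS becomes 16 − (-18/5)·5 = 34.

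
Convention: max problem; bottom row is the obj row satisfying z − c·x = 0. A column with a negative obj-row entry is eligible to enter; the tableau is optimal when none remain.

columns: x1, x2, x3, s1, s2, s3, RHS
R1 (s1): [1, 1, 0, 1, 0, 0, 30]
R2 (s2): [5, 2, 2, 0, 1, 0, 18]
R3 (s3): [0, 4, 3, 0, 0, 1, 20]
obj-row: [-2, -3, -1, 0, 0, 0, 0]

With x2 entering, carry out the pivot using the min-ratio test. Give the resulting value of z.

Ratio test on column x2 — row 1: 30/1 = 30; row 2: 18/2 = 9; row 3: 20/4 = 5. Minimum is 5 at row 3 (s3 leaves); pivot element 4.
Pivot on row 3; the obj-row RHS becomes 0 − (-3)·5 = 15.

15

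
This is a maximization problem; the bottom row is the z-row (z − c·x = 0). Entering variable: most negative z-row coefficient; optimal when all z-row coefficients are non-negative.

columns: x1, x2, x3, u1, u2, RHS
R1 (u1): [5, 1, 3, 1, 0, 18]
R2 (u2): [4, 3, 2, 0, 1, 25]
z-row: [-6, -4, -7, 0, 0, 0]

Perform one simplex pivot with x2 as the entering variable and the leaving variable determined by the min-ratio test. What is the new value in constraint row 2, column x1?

4/3

Ratio test on column x2 — row 1: 18/1 = 18; row 2: 25/3 = 25/3. Minimum is 25/3 at row 2 (u2 leaves); pivot element 3.
Divide row 2 by 3; eliminate column x2 from the other rows.
In the new row 2, the x1 entry is the old entry divided by the pivot: 4/3 = 4/3.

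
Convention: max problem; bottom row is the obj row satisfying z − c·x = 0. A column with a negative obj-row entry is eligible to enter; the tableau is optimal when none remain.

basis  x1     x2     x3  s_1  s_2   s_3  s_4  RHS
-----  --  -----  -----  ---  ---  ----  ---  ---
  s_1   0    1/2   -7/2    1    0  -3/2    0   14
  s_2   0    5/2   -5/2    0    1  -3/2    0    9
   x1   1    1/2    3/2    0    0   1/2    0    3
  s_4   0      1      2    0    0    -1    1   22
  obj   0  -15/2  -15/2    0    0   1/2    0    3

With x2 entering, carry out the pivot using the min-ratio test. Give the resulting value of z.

30

Ratio test on column x2 — row 1: 14/(1/2) = 28; row 2: 9/(5/2) = 18/5; row 3: 3/(1/2) = 6; row 4: 22/1 = 22. Minimum is 18/5 at row 2 (s_2 leaves); pivot element 5/2.
Pivot on row 2; the obj-row RHS becomes 3 − (-15/2)·(18/5) = 30.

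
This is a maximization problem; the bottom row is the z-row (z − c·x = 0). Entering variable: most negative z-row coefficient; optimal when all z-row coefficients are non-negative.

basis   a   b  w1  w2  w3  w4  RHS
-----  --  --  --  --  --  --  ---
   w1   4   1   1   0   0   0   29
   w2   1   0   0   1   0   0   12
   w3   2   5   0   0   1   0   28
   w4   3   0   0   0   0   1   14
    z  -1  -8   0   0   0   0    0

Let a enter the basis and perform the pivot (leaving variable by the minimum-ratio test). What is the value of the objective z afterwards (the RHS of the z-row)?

Ratio test on column a — row 1: 29/4 = 29/4; row 2: 12/1 = 12; row 3: 28/2 = 14; row 4: 14/3 = 14/3. Minimum is 14/3 at row 4 (w4 leaves); pivot element 3.
Pivot on row 4; the z-row RHS becomes 0 − (-1)·(14/3) = 14/3.

14/3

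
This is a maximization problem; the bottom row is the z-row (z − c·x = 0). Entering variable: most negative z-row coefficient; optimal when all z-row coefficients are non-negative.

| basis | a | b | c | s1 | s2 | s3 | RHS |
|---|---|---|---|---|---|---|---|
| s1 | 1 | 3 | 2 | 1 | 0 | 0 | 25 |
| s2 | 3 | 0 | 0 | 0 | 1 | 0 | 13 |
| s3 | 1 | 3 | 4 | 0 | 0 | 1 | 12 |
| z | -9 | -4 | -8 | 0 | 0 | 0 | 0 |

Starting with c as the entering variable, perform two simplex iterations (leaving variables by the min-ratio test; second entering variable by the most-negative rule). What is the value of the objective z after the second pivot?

Ratio test on column c — row 1: 25/2 = 25/2; row 2: entry 0 ≤ 0; row 3: 12/4 = 3. Minimum is 3 at row 3 (s3 leaves); pivot element 4.
Pivot on row 3; the z-row RHS becomes 0 − (-8)·3 = 24.
Next entering variable (most negative z-row entry -7): a.
Ratio test on column a — row 1: 19/(1/2) = 38; row 2: 13/3 = 13/3; row 3: 3/(1/4) = 12. Minimum is 13/3 at row 2 (s2 leaves); pivot element 3.
After the second pivot the z-row RHS is 24 − (-7)·(13/3) = 163/3.

163/3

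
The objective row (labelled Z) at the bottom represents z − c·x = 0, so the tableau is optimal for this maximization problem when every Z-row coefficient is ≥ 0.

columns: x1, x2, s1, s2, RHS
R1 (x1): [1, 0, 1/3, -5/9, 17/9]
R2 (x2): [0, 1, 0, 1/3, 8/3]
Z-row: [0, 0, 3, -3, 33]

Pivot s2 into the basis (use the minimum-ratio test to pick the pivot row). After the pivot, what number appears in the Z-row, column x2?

Ratio test on column s2 — row 1: entry -5/9 ≤ 0; row 2: (8/3)/(1/3) = 8. Minimum is 8 at row 2 (x2 leaves); pivot element 1/3.
Divide row 2 by 1/3; eliminate column s2 from the other rows.
Z-row update in column x2: 0 − (-3)·3 = 9.

9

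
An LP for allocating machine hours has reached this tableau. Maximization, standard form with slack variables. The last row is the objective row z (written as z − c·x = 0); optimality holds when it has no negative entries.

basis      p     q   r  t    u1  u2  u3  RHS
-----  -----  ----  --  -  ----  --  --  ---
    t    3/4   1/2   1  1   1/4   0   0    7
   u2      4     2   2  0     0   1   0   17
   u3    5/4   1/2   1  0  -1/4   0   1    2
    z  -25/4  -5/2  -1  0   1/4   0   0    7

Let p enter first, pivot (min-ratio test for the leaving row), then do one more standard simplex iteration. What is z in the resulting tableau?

Ratio test on column p — row 1: 7/(3/4) = 28/3; row 2: 17/4 = 17/4; row 3: 2/(5/4) = 8/5. Minimum is 8/5 at row 3 (u3 leaves); pivot element 5/4.
Pivot on row 3; the z-row RHS becomes 7 − (-25/4)·(8/5) = 17.
Next entering variable (most negative z-row entry -1): u1.
Ratio test on column u1 — row 1: (29/5)/(2/5) = 29/2; row 2: (53/5)/(4/5) = 53/4; row 3: entry -1/5 ≤ 0. Minimum is 53/4 at row 2 (u2 leaves); pivot element 4/5.
After the second pivot the z-row RHS is 17 − (-1)·(53/4) = 121/4.

121/4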